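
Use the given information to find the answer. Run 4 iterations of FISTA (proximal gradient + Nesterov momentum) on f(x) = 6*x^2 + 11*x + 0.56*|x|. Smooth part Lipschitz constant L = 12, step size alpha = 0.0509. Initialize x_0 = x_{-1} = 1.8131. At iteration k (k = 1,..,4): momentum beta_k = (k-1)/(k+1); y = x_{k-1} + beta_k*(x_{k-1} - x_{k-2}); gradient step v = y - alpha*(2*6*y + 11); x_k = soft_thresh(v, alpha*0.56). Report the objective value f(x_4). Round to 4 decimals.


FISTA on f(x) = 6*x^2 + 11*x + 0.56*|x|
L = 12, alpha = 0.0509
Iteration 1: beta = 0.0, y = 1.8131 + 0.0*(1.8131 - 1.8131) = 1.8131
  grad(y) = 32.7572, v = y - alpha*grad = 0.1458
  prox(v) = soft_thresh(0.1458, 0.0285) = 0.1173
Iteration 2: beta = 0.3333, y = 0.1173 + 0.3333*(0.1173 - 1.8131) = -0.448
  grad(y) = 5.6237, v = y - alpha*grad = -0.7343
  prox(v) = soft_thresh(-0.7343, 0.0285) = -0.7058
Iteration 3: beta = 0.5, y = -0.7058 + 0.5*(-0.7058 - 0.1173) = -1.1173
  grad(y) = -2.4074, v = y - alpha*grad = -0.9947
  prox(v) = soft_thresh(-0.9947, 0.0285) = -0.9662
Iteration 4: beta = 0.6, y = -0.9662 + 0.6*(-0.9662 + 0.7058) = -1.1225
  grad(y) = -2.4703, v = y - alpha*grad = -0.9968
  prox(v) = soft_thresh(-0.9968, 0.0285) = -0.9683
f(x_4) = 6*(-0.9683)^2 + 11*(-0.9683) + 0.56*|-0.9683| = -4.4834


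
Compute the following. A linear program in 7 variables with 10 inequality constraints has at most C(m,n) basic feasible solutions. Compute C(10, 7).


Each vertex corresponds to some choice of n active constraints out of m, so the number of vertices is at most C(m, n) = m! / (n!(m-n)!).
m = 10, n = 7
Numerator: 10 * 9 * 8 * 7 * 6 * 5 * 4
Denominator: 7! = 5040
C(10, 7) = 120


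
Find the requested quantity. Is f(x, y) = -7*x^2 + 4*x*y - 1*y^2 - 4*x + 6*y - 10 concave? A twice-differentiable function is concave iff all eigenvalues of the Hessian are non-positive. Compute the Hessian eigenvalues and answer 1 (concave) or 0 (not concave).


The Hessian of f(x,y) = -7*x^2 + 4*x*y - 1*y^2 - 4*x + 6*y - 10 is:
H = [[-14, 4], [4, -2]]
Trace = -14 - 2 = -16
Determinant = -14*-2 - (4)^2 = 12
Discriminant = (-16)^2 - 4*12 = 208.0
Eigenvalues: lambda_1 = -15.2111, lambda_2 = -0.7889
The function is concave.

1


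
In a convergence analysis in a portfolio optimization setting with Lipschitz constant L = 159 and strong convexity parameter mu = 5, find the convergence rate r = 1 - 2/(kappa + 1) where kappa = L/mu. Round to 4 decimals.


Step 1: Compute the condition number.
kappa = L/mu = 159/5 = 31.8
Step 2: Compute the convergence rate.
r = 1 - 2/(kappa + 1) = 1 - 2*mu/(L + mu) = (L - mu)/(L + mu) = 154/164 = 0.939


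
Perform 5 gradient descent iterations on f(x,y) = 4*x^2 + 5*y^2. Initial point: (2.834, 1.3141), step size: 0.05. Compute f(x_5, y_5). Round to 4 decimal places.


Gradient descent on f(x,y) = 4*x^2 + 5*y^2.
Starting point: (2.834, 1.3141), alpha = 0.05
Step 1: grad_x = 2*4*2.834 = 22.672, grad_y = 2*5*1.3141 = 13.141
  x_1 = 2.834 - 0.05*22.672 = 1.7004
  y_1 = 1.3141 - 0.05*13.141 = 0.6571
Step 2: grad_x = 2*4*1.7004 = 13.6032, grad_y = 2*5*0.6571 = 6.5705
  x_2 = 1.7004 - 0.05*13.6032 = 1.0202
  y_2 = 0.6571 - 0.05*6.5705 = 0.3285
Step 3: grad_x = 2*4*1.0202 = 8.1619, grad_y = 2*5*0.3285 = 3.2853
  x_3 = 1.0202 - 0.05*8.1619 = 0.6121
  y_3 = 0.3285 - 0.05*3.2853 = 0.1643
Step 4: grad_x = 2*4*0.6121 = 4.8972, grad_y = 2*5*0.1643 = 1.6426
  x_4 = 0.6121 - 0.05*4.8972 = 0.3673
  y_4 = 0.1643 - 0.05*1.6426 = 0.0821
Step 5: grad_x = 2*4*0.3673 = 2.9383, grad_y = 2*5*0.0821 = 0.8213
  x_5 = 0.3673 - 0.05*2.9383 = 0.2204
  y_5 = 0.0821 - 0.05*0.8213 = 0.0411
f(0.2204, 0.0411) = 4*0.2204^2 + 5*0.0411^2 = 0.2027


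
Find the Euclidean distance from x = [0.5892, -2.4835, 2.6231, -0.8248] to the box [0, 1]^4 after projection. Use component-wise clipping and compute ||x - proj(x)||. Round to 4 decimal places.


Project each component onto [0, 1].
clip(0.5892) = 0.5892, clip(-2.4835) = 0.0, clip(2.6231) = 1.0, clip(-0.8248) = 0.0
Projection = [0.5892, 0.0, 1.0, 0.0]
Squared diffs: [0.0, 6.1678, 2.6345, 0.6803]
Distance = sqrt(9.4826) = 3.0794


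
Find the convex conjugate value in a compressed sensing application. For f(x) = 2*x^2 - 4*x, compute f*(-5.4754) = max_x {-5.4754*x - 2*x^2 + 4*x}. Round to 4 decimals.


f*(y) = sup_x {y*x - a*x^2 - b*x} = sup_x {(y-b)*x - a*x^2}
FOC: (y - b) - 2a*x = 0 => x* = (y - b)/(2a)
x* = (-5.4754 + 4)/(2*2) = -0.3689
f*(-5.4754) = (y-b)^2/(4a) = (-5.4754 + 4)^2/(4*2)
= 2.1768/8 = 0.2721


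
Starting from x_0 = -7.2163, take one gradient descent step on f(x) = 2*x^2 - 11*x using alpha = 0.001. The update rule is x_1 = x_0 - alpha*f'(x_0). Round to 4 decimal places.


We compute the gradient at x_0 and apply the update.
f'(x) = 4*x - 11
f'(-7.2163) = 4*-7.2163 - 11 = -39.8652
x_1 = -7.2163 - 0.001*-39.8652 = -7.1764


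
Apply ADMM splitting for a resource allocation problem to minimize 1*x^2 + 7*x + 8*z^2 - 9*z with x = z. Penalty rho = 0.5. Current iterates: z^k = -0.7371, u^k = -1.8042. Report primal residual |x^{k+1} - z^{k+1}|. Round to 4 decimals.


ADMM iteration with rho = 0.5, z^k = -0.7371, u^k = -1.8042
Step 1: x-update.
Minimize 1*x^2 + 7*x + (0.5/2)*(x + 0.7371 - 1.8042)^2
FOC: (2*1 + 0.5)*x = -7 + 0.5*(-0.7371 + 1.8042)
x^{k+1} = -2.5866
Step 2: z-update.
Minimize 8*z^2 - 9*z + (0.5/2)*(-2.5866 - z - 1.8042)^2
FOC: (2*8 + 0.5)*z = 9 + 0.5*(-2.5866 - 1.8042)
z^{k+1} = 0.4124
Step 3: u-update.
u^{k+1} = -1.8042 - 2.5866 - 0.4124 = -4.8032
Step 4: Primal residual = |-2.5866 - 0.4124| = 2.999


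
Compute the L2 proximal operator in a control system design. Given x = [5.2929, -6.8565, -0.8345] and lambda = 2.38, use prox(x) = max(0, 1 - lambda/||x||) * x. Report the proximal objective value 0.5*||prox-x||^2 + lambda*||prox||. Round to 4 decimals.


Step 1: Compute ||x||.
||x|| = 8.7019
Step 2: Compute scaling factor.
scale = max(0, 1 - 2.38/8.7019) = 0.7265
Step 3: prox(x) = [3.8453, -4.9812, -0.6063]
||prox(x)|| = 6.3219
Step 4: Proximal objective.
0.5*||prox-x||^2 = 2.8322
lambda*||prox|| = 15.0461
Total = 17.8783


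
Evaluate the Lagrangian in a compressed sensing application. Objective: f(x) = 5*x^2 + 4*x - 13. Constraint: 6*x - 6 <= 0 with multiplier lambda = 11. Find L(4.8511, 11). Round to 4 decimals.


Step 1: Evaluate f(x).
f(4.8511) = 5*4.8511^2 + 4*4.8511 - 13 = 124.0703
Step 2: Evaluate g(x).
g(4.8511) = 6*4.8511 - 6 = 23.1066
Step 3: Compute Lagrangian.
L = 124.0703 + 11*23.1066 = 378.2429


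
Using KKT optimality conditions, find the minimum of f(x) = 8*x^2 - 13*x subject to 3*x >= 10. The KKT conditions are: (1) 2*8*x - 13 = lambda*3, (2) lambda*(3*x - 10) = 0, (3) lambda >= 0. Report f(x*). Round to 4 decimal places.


Step 1: Try lambda = 0 (constraint inactive).
x_unc = 13/(2*8) = 0.8125
Check: 3*0.8125 = 2.4375 < 10 -- violated!
Step 2: Constraint must be active: 3*x = 10
x* = 10/3 = 3.3333 (rounded; the exact value 10/3 is used below)
lambda = (2*8*(10/3) - 13)/3 = 13.4444
Step 3: Compute optimal value.
f(x*) = 8*(10/3)^2 - 13*(10/3) = 45.5556


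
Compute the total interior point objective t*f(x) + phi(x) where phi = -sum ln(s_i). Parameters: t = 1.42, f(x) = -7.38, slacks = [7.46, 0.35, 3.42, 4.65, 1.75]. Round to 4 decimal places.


Step 1: Compute log-barrier.
ln values: [2.0096, -1.0498, 1.2296, 1.5369, 0.5596]
phi = -(2.0096 - 1.0498 + 1.2296 + 1.5369 + 0.5596) = -4.2859
Step 2: Compute augmented objective.
t*f(x) = 1.42*-7.38 = -10.4796
Total = -10.4796 - 4.2859 = -14.7655


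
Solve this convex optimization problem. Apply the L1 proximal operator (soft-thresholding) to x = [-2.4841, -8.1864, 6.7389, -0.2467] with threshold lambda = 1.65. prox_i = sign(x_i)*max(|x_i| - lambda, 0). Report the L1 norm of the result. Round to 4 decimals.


Soft-thresholding with lambda = 1.65:
prox(-2.4841) = sign(-2.4841)*max(|-2.4841| - 1.65, 0) = -0.8341
prox(-8.1864) = sign(-8.1864)*max(|-8.1864| - 1.65, 0) = -6.5364
prox(6.7389) = sign(6.7389)*max(|6.7389| - 1.65, 0) = 5.0889
prox(-0.2467) = sign(-0.2467)*max(|-0.2467| - 1.65, 0) = 0.0
prox(x) = [-0.8341, -6.5364, 5.0889, 0.0]
||prox(x)||_1 = 0.8341 + 6.5364 + 5.0889 + 0.0 = 12.4594


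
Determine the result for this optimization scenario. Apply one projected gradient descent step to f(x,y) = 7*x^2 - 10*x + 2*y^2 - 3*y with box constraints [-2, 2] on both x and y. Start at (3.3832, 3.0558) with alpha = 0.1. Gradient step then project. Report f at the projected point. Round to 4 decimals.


Step 1: Compute gradient at (3.3832, 3.0558).
grad_x = 2*7*3.3832 - 10 = 37.3648
grad_y = 2*2*3.0558 - 3 = 9.2232
Step 2: Gradient step.
x_raw = 3.3832 - 0.1*37.3648 = -0.3533
y_raw = 3.0558 - 0.1*9.2232 = 2.1335
Step 3: Project onto [-2, 2].
x_proj = clip(-0.3533) = -0.3533
y_proj = clip(2.1335) = 2.0
Step 4: Evaluate f.
f(-0.3533, 2.0) = 6.4064


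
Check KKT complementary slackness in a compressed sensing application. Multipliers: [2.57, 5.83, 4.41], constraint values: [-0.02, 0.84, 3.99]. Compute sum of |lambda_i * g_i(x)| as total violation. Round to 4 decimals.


KKT complementary slackness check:
lambda_1 * g_1 = 2.57 * -0.02 = -0.0514
lambda_2 * g_2 = 5.83 * 0.84 = 4.8972
lambda_3 * g_3 = 4.41 * 3.99 = 17.5959
Total violation = 0.0514 + 4.8972 + 17.5959 = 22.5445


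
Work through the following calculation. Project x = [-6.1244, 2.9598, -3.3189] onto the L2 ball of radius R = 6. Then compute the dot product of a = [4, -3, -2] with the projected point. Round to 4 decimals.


Step 1: Compute ||x|| (intermediates to 6 decimals).
||x|| = sqrt((-6.1244)^2 + 2.9598^2 + (-3.3189)^2) = 7.568605
Step 2: Project.
Since ||x|| > R, scale = R/||x|| = 6/7.568605 = 0.792748, proj(x) = scale * x
proj(x) = [-4.855106, 2.346376, -2.631051]
Step 3: Dot product.
a^T * proj(x) = 4*(-4.855106) - 3*2.346376 - 2*(-2.631051) = -21.1975


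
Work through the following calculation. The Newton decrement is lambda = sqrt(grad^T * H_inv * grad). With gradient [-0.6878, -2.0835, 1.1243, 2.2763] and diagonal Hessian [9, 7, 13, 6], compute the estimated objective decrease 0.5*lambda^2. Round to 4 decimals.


Step 1: H is diagonal, so H^(-1) * g = [-0.0764, -0.2976, 0.0865, 0.3794].
Step 2: g^T H^(-1) g = sum_i g_i^2 / H_ii
  = (-0.6878)^2/9 + (-2.0835)^2/7 + (1.1243)^2/13 + (2.2763)^2/6
  = 0.0526 + 0.6201 + 0.0972 + 0.8636 = 1.6335
Step 3: Objective decrease = 0.5 * g^T H^(-1) g = 0.8168


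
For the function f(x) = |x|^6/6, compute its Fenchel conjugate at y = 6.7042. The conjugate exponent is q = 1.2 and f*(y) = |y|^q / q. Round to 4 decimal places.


The conjugate exponent q satisfies 1/p + 1/q = 1.
p = 6, so q = 6/(6 - 1) = 1.2
|y|^q = 6.7042^1.2 = 9.8088
f*(6.7042) = 9.8088 / 1.2 = 8.174


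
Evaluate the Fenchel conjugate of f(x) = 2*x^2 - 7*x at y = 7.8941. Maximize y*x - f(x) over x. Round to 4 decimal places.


f*(y) = sup_x {y*x - a*x^2 - b*x} = sup_x {(y-b)*x - a*x^2}
FOC: (y - b) - 2a*x = 0 => x* = (y - b)/(2a)
x* = (7.8941 + 7)/(2*2) = 3.7235
f*(7.8941) = (y-b)^2/(4a) = (7.8941 + 7)^2/(4*2)
= 221.8342/8 = 27.7293


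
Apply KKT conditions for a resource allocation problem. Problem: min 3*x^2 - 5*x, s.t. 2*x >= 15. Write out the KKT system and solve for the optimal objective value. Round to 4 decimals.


Step 1: Try lambda = 0 (constraint inactive).
x_unc = 5/(2*3) = 0.8333
Check: 2*0.8333 = 1.6666 < 15 -- violated!
Step 2: Constraint must be active: 2*x = 15
x* = 15/2 = 7.5
lambda = (2*3*7.5 - 5)/2 = 20.0
Step 3: Compute optimal value.
f(x*) = 3*7.5^2 - 5*7.5 = 131.25


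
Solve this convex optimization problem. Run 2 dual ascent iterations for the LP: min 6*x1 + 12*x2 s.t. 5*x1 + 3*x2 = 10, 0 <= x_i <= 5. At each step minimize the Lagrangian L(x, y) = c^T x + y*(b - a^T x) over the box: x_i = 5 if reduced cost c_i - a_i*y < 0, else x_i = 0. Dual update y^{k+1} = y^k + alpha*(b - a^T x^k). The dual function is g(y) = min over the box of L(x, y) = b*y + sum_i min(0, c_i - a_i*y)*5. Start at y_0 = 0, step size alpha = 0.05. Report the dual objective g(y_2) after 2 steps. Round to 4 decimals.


Dual ascent for LP: min 6*x1 + 12*x2, 5*x1 + 3*x2 = 10, 0 <= x_i <= 5
Step 1: y^k = 0.0, reduced costs: (6.0, 12.0)
  x^k = (0.0, 0.0), subgradient = b - a^T x = 10.0
  y^{k+1} = 0.0 + 0.05*10.0 = 0.5
Step 2: y^k = 0.5, reduced costs: (3.5, 10.5)
  x^k = (0.0, 0.0), subgradient = b - a^T x = 10.0
  y^{k+1} = 0.5 + 0.05*10.0 = 1.0
Dual objective at y_2 = 1.0: reduced costs (1.0, 9.0), box minimizer x = (0.0, 0.0)
g(y_2) = b*y + (c1 - a1*y)*x1 + (c2 - a2*y)*x2 = 10*1.0 + 1.0*0.0 + 9.0*0.0 = 10.0 + 0.0 + 0.0 = 10.0


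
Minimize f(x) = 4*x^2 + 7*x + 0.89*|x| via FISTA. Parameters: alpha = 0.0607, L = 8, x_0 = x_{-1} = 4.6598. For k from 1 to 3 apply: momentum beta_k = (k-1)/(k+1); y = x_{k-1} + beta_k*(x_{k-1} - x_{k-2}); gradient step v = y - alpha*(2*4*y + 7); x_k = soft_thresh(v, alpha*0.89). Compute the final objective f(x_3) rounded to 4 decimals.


FISTA on f(x) = 4*x^2 + 7*x + 0.89*|x|
L = 8, alpha = 0.0607
Iteration 1: beta = 0.0, y = 4.6598 + 0.0*(4.6598 - 4.6598) = 4.6598
  grad(y) = 44.2784, v = y - alpha*grad = 1.9721
  prox(v) = soft_thresh(1.9721, 0.054) = 1.9181
Iteration 2: beta = 0.3333, y = 1.9181 + 0.3333*(1.9181 - 4.6598) = 1.0042
  grad(y) = 15.0334, v = y - alpha*grad = 0.0916
  prox(v) = soft_thresh(0.0916, 0.054) = 0.0376
Iteration 3: beta = 0.5, y = 0.0376 + 0.5*(0.0376 - 1.9181) = -0.9026
  grad(y) = -0.2208, v = y - alpha*grad = -0.8892
  prox(v) = soft_thresh(-0.8892, 0.054) = -0.8352
f(x_3) = 4*(-0.8352)^2 + 7*(-0.8352) + 0.89*|-0.8352| = -2.3128


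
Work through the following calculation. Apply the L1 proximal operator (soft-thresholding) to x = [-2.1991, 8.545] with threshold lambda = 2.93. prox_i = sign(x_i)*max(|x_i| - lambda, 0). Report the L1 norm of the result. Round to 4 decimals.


Soft-thresholding with lambda = 2.93:
prox(-2.1991) = sign(-2.1991)*max(|-2.1991| - 2.93, 0) = 0.0
prox(8.545) = sign(8.545)*max(|8.545| - 2.93, 0) = 5.615
prox(x) = [0.0, 5.615]
||prox(x)||_1 = 0.0 + 5.615 = 5.615


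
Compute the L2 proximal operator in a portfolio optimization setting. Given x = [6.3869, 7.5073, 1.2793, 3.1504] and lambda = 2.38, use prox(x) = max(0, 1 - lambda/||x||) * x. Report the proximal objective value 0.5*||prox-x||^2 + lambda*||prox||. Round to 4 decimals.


Step 1: Compute ||x||.
||x|| = 10.4266
Step 2: Compute scaling factor.
scale = max(0, 1 - 2.38/10.4266) = 0.7717
Step 3: prox(x) = [4.929, 5.7937, 0.9873, 2.4313]
||prox(x)|| = 8.0466
Step 4: Proximal objective.
0.5*||prox-x||^2 = 2.8322
lambda*||prox|| = 19.1509
Total = 21.9831


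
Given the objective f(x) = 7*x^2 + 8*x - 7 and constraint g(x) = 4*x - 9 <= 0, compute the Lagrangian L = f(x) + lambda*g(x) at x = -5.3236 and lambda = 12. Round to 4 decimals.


Step 1: Evaluate f(x).
f(-5.3236) = 7*(-5.3236)^2 + 8*(-5.3236) - 7 = 148.7962
Step 2: Evaluate g(x).
g(-5.3236) = 4*-5.3236 - 9 = -30.2944
Step 3: Compute Lagrangian.
L = 148.7962 + 12*-30.2944 = -214.7366


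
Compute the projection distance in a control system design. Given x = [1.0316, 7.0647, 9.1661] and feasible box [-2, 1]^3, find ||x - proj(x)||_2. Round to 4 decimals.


Project each component onto [-2, 1].
clip(1.0316) = 1.0, clip(7.0647) = 1.0, clip(9.1661) = 1.0
Projection = [1.0, 1.0, 1.0]
Squared diffs: [0.001, 36.7806, 66.6852]
Distance = sqrt(103.4668) = 10.1719


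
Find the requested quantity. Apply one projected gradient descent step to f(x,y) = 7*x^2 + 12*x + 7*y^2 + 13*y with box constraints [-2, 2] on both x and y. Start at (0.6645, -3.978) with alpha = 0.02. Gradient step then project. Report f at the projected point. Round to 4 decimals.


Step 1: Compute gradient at (0.6645, -3.978).
grad_x = 2*7*0.6645 + 12 = 21.303
grad_y = 2*7*-3.978 + 13 = -42.692
Step 2: Gradient step.
x_raw = 0.6645 - 0.02*21.303 = 0.2384
y_raw = -3.978 - 0.02*-42.692 = -3.1242
Step 3: Project onto [-2, 2].
x_proj = clip(0.2384) = 0.2384
y_proj = clip(-3.1242) = -2.0
Step 4: Evaluate f.
f(0.2384, -2.0) = 5.2593


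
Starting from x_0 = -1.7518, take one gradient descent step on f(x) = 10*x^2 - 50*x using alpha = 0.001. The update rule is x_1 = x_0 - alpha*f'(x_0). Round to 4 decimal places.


We compute the gradient at x_0 and apply the update.
f'(x) = 20*x - 50
f'(-1.7518) = 20*-1.7518 - 50 = -85.036
x_1 = -1.7518 - 0.001*-85.036 = -1.6668


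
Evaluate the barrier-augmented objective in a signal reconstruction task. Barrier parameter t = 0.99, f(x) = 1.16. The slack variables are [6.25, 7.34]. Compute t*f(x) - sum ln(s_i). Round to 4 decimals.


Step 1: Compute log-barrier.
ln values: [1.8326, 1.9933]
phi = -(1.8326 + 1.9933) = -3.8259
Step 2: Compute augmented objective.
t*f(x) = 0.99*1.16 = 1.1484
Total = 1.1484 - 3.8259 = -2.6775


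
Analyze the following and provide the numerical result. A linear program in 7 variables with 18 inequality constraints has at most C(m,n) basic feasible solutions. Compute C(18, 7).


Each vertex corresponds to some choice of n active constraints out of m, so the number of vertices is at most C(m, n) = m! / (n!(m-n)!).
m = 18, n = 7
Numerator: 18 * 17 * 16 * 15 * 14 * 13 * 12
Denominator: 7! = 5040
C(18, 7) = 31824


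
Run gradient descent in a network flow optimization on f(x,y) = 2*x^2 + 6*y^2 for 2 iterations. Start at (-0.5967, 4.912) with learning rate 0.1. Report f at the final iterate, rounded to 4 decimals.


Gradient descent on f(x,y) = 2*x^2 + 6*y^2.
Starting point: (-0.5967, 4.912), alpha = 0.1
Step 1: grad_x = 2*2*-0.5967 = -2.3868, grad_y = 2*6*4.912 = 58.944
  x_1 = -0.5967 - 0.1*-2.3868 = -0.358
  y_1 = 4.912 - 0.1*58.944 = -0.9824
Step 2: grad_x = 2*2*-0.358 = -1.4321, grad_y = 2*6*-0.9824 = -11.7888
  x_2 = -0.358 - 0.1*-1.4321 = -0.2148
  y_2 = -0.9824 - 0.1*-11.7888 = 0.1965
f(-0.2148, 0.1965) = 2*(-0.2148)^2 + 6*0.1965^2 = 0.3239


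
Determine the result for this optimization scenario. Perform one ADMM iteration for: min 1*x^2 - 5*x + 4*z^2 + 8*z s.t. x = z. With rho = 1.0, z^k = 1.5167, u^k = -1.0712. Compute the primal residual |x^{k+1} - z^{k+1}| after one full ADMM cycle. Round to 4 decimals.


ADMM iteration with rho = 1.0, z^k = 1.5167, u^k = -1.0712
Step 1: x-update.
Minimize 1*x^2 - 5*x + (1.0/2)*(x - 1.5167 - 1.0712)^2
FOC: (2*1 + 1.0)*x = 5 + 1.0*(1.5167 + 1.0712)
x^{k+1} = 2.5293
Step 2: z-update.
Minimize 4*z^2 + 8*z + (1.0/2)*(2.5293 - z - 1.0712)^2
FOC: (2*4 + 1.0)*z = -8 + 1.0*(2.5293 - 1.0712)
z^{k+1} = -0.7269
Step 3: u-update.
u^{k+1} = -1.0712 + 2.5293 + 0.7269 = 2.185
Step 4: Primal residual = |2.5293 + 0.7269| = 3.2562


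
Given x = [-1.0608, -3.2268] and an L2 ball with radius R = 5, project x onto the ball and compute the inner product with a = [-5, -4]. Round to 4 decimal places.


Step 1: Compute ||x|| (intermediates to 6 decimals).
||x|| = sqrt((-1.0608)^2 + (-3.2268)^2) = 3.396695
Step 2: Project.
Since ||x|| <= R, proj = x (no scaling needed).
proj(x) = [-1.0608, -3.2268]
Step 3: Dot product.
a^T * proj(x) = -5*(-1.0608) - 4*(-3.2268) = 18.2112


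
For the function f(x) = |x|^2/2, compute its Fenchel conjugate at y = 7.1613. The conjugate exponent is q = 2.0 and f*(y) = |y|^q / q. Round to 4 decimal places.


The conjugate exponent q satisfies 1/p + 1/q = 1.
p = 2, so q = 2/(2 - 1) = 2.0
|y|^q = 7.1613^2.0 = 51.2842
f*(7.1613) = 51.2842 / 2.0 = 25.6421


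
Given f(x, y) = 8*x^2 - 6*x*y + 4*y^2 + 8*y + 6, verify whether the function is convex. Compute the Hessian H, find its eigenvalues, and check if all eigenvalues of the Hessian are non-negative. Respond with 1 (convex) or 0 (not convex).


The Hessian of f(x,y) = 8*x^2 - 6*x*y + 4*y^2 + 8*y + 6 is:
H = [[16, -6], [-6, 8]]
Trace = 16 + 8 = 24
Determinant = 16*8 - (-6)^2 = 92
Discriminant = (24)^2 - 4*92 = 208.0
Eigenvalues: lambda_1 = 4.7889, lambda_2 = 19.2111
The function is convex.

1


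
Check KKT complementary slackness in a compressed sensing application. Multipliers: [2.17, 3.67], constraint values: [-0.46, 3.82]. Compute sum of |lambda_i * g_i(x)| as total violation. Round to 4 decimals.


KKT complementary slackness check:
lambda_1 * g_1 = 2.17 * -0.46 = -0.9982
lambda_2 * g_2 = 3.67 * 3.82 = 14.0194
Total violation = 0.9982 + 14.0194 = 15.0176


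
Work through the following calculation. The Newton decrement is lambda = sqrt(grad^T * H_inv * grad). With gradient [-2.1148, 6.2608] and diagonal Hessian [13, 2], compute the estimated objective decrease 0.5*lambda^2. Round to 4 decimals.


Step 1: H is diagonal, so H^(-1) * g = [-0.1627, 3.1304].
Step 2: g^T H^(-1) g = sum_i g_i^2 / H_ii
  = (-2.1148)^2/13 + (6.2608)^2/2
  = 0.344 + 19.5988 = 19.9428
Step 3: Objective decrease = 0.5 * g^T H^(-1) g = 9.9714


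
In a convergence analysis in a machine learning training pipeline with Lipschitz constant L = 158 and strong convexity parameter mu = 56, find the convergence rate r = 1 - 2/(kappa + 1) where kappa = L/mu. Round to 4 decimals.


Step 1: Compute the condition number.
kappa = L/mu = 158/56 = 2.8214
Step 2: Compute the convergence rate.
r = 1 - 2/(kappa + 1) = 1 - 2*mu/(L + mu) = (L - mu)/(L + mu) = 102/214 = 0.4766


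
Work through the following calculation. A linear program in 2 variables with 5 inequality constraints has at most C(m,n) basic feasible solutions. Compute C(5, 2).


Each vertex corresponds to some choice of n active constraints out of m, so the number of vertices is at most C(m, n) = m! / (n!(m-n)!).
m = 5, n = 2
Numerator: 5 * 4
Denominator: 2! = 2
C(5, 2) = 10


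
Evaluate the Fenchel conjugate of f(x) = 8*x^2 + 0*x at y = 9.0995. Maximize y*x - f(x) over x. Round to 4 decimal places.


f*(y) = sup_x {y*x - a*x^2 - b*x} = sup_x {(y-b)*x - a*x^2}
FOC: (y - b) - 2a*x = 0 => x* = (y - b)/(2a)
x* = (9.0995 - 0)/(2*8) = 0.5687
f*(9.0995) = (y-b)^2/(4a) = (9.0995 - 0)^2/(4*8)
= 82.8009/32 = 2.5875


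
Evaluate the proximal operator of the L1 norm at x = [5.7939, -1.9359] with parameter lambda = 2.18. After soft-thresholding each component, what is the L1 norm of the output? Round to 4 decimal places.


Soft-thresholding with lambda = 2.18:
prox(5.7939) = sign(5.7939)*max(|5.7939| - 2.18, 0) = 3.6139
prox(-1.9359) = sign(-1.9359)*max(|-1.9359| - 2.18, 0) = 0.0
prox(x) = [3.6139, 0.0]
||prox(x)||_1 = 3.6139 + 0.0 = 3.6139


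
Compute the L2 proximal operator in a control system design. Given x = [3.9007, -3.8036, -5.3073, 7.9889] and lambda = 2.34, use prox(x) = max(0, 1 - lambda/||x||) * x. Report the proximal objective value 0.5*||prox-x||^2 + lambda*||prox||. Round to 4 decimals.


Step 1: Compute ||x||.
||x|| = 11.0305
Step 2: Compute scaling factor.
scale = max(0, 1 - 2.34/11.0305) = 0.7879
Step 3: prox(x) = [3.0732, -2.9967, -4.1814, 6.2941]
||prox(x)|| = 8.6905
Step 4: Proximal objective.
0.5*||prox-x||^2 = 2.7378
lambda*||prox|| = 20.3358
Total = 23.0737


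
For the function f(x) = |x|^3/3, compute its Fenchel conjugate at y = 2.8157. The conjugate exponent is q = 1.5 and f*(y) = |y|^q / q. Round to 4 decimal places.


The conjugate exponent q satisfies 1/p + 1/q = 1.
p = 3, so q = 3/(3 - 1) = 1.5
|y|^q = 2.8157^1.5 = 4.7248
f*(2.8157) = 4.7248 / 1.5 = 3.1498


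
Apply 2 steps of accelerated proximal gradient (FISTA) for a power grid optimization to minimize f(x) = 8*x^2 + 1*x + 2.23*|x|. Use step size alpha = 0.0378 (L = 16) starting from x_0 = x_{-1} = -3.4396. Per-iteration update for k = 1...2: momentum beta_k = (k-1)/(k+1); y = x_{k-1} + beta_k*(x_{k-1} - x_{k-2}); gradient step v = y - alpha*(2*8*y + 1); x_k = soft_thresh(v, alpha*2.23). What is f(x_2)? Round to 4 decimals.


FISTA on f(x) = 8*x^2 + 1*x + 2.23*|x|
L = 16, alpha = 0.0378
Iteration 1: beta = 0.0, y = -3.4396 + 0.0*(-3.4396 + 3.4396) = -3.4396
  grad(y) = -54.0336, v = y - alpha*grad = -1.3971
  prox(v) = soft_thresh(-1.3971, 0.0843) = -1.3128
Iteration 2: beta = 0.3333, y = -1.3128 + 0.3333*(-1.3128 + 3.4396) = -0.6039
  grad(y) = -8.6626, v = y - alpha*grad = -0.2765
  prox(v) = soft_thresh(-0.2765, 0.0843) = -0.1922
f(x_2) = 8*(-0.1922)^2 + 1*(-0.1922) + 2.23*|-0.1922| = 0.5318


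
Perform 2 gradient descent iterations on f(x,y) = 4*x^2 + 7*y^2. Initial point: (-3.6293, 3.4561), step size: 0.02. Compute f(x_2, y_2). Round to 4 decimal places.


Gradient descent on f(x,y) = 4*x^2 + 7*y^2.
Starting point: (-3.6293, 3.4561), alpha = 0.02
Step 1: grad_x = 2*4*-3.6293 = -29.0344, grad_y = 2*7*3.4561 = 48.3854
  x_1 = -3.6293 - 0.02*-29.0344 = -3.0486
  y_1 = 3.4561 - 0.02*48.3854 = 2.4884
Step 2: grad_x = 2*4*-3.0486 = -24.3889, grad_y = 2*7*2.4884 = 34.8375
  x_2 = -3.0486 - 0.02*-24.3889 = -2.5608
  y_2 = 2.4884 - 0.02*34.8375 = 1.7916
f(-2.5608, 1.7916) = 4*(-2.5608)^2 + 7*1.7916^2 = 48.7014


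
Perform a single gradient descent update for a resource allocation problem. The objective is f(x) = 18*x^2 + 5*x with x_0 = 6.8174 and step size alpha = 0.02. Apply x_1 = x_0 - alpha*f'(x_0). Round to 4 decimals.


We compute the gradient at x_0 and apply the update.
f'(x) = 36*x + 5
f'(6.8174) = 36*6.8174 + 5 = 250.4264
x_1 = 6.8174 - 0.02*250.4264 = 1.8089


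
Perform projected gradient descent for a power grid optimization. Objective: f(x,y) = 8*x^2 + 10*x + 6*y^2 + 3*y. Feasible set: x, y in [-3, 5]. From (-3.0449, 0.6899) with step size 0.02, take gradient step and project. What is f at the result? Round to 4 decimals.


Step 1: Compute gradient at (-3.0449, 0.6899).
grad_x = 2*8*-3.0449 + 10 = -38.7184
grad_y = 2*6*0.6899 + 3 = 11.2788
Step 2: Gradient step.
x_raw = -3.0449 - 0.02*-38.7184 = -2.2705
y_raw = 0.6899 - 0.02*11.2788 = 0.4643
Step 3: Project onto [-3, 5].
x_proj = clip(-2.2705) = -2.2705
y_proj = clip(0.4643) = 0.4643
Step 4: Evaluate f.
f(-2.2705, 0.4643) = 21.2238


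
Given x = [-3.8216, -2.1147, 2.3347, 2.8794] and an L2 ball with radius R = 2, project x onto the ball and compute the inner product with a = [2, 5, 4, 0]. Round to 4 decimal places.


Step 1: Compute ||x|| (intermediates to 6 decimals).
||x|| = sqrt((-3.8216)^2 + (-2.1147)^2 + 2.3347^2 + 2.8794^2) = 5.72873
Step 2: Project.
Since ||x|| > R, scale = R/||x|| = 2/5.72873 = 0.349118, proj(x) = scale * x
proj(x) = [-1.334189, -0.73828, 0.815086, 1.00525]
Step 3: Dot product.
a^T * proj(x) = 2*(-1.334189) + 5*(-0.73828) + 4*0.815086 + 0*1.00525 = -3.0994


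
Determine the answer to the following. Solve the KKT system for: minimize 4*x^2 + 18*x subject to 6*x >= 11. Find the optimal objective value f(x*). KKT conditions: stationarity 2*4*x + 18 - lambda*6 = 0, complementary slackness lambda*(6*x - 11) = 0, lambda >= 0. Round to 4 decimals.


Step 1: Try lambda = 0 (constraint inactive).
x_unc = -18/(2*4) = -2.25
Check: 6*-2.25 = -13.5 < 11 -- violated!
Step 2: Constraint must be active: 6*x = 11
x* = 11/6 = 1.8333 (rounded; the exact value 11/6 is used below)
lambda = (2*4*(11/6) + 18)/6 = 5.4444
Step 3: Compute optimal value.
f(x*) = 4*(11/6)^2 + 18*(11/6) = 46.4444


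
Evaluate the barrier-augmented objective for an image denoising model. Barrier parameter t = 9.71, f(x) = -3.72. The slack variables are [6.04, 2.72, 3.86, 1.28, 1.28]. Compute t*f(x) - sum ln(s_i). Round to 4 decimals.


Step 1: Compute log-barrier.
ln values: [1.7984, 1.0006, 1.3507, 0.2469, 0.2469]
phi = -(1.7984 + 1.0006 + 1.3507 + 0.2469 + 0.2469) = -4.6434
Step 2: Compute augmented objective.
t*f(x) = 9.71*-3.72 = -36.1212
Total = -36.1212 - 4.6434 = -40.7646


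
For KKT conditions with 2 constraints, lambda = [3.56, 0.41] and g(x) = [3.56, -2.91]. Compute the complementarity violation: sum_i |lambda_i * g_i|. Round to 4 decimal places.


KKT complementary slackness check:
lambda_1 * g_1 = 3.56 * 3.56 = 12.6736
lambda_2 * g_2 = 0.41 * -2.91 = -1.1931
Total violation = 12.6736 + 1.1931 = 13.8667


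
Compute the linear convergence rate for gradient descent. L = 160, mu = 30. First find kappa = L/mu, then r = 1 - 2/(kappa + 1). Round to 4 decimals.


Step 1: Compute the condition number.
kappa = L/mu = 160/30 = 5.3333
Step 2: Compute the convergence rate.
r = 1 - 2/(kappa + 1) = 1 - 2*mu/(L + mu) = (L - mu)/(L + mu) = 130/190 = 0.6842


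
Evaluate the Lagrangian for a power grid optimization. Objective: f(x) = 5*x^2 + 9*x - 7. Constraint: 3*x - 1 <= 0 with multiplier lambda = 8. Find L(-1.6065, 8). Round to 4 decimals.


Step 1: Evaluate f(x).
f(-1.6065) = 5*(-1.6065)^2 + 9*(-1.6065) - 7 = -8.5543
Step 2: Evaluate g(x).
g(-1.6065) = 3*-1.6065 - 1 = -5.8195
Step 3: Compute Lagrangian.
L = -8.5543 + 8*-5.8195 = -55.1103


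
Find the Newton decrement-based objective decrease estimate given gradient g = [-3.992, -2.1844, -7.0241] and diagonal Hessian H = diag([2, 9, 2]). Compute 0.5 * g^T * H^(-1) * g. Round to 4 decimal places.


Step 1: H is diagonal, so H^(-1) * g = [-1.996, -0.2427, -3.5121].
Step 2: g^T H^(-1) g = sum_i g_i^2 / H_ii
  = (-3.992)^2/2 + (-2.1844)^2/9 + (-7.0241)^2/2
  = 7.968 + 0.5302 + 24.669 = 33.1672
Step 3: Objective decrease = 0.5 * g^T H^(-1) g = 16.5836


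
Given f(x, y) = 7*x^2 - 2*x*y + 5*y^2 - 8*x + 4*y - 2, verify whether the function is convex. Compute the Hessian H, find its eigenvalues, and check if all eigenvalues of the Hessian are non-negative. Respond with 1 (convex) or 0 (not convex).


The Hessian of f(x,y) = 7*x^2 - 2*x*y + 5*y^2 - 8*x + 4*y - 2 is:
H = [[14, -2], [-2, 10]]
Trace = 14 + 10 = 24
Determinant = 14*10 - (-2)^2 = 136
Discriminant = (24)^2 - 4*136 = 32.0
Eigenvalues: lambda_1 = 9.1716, lambda_2 = 14.8284
The function is convex.

1


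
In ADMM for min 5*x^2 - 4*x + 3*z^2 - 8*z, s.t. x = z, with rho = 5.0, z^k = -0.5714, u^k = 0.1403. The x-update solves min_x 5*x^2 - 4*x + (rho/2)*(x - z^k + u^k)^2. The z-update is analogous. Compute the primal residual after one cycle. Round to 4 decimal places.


ADMM iteration with rho = 5.0, z^k = -0.5714, u^k = 0.1403
Step 1: x-update.
Minimize 5*x^2 - 4*x + (5.0/2)*(x + 0.5714 + 0.1403)^2
FOC: (2*5 + 5.0)*x = 4 + 5.0*(-0.5714 - 0.1403)
x^{k+1} = 0.0294
Step 2: z-update.
Minimize 3*z^2 - 8*z + (5.0/2)*(0.0294 - z + 0.1403)^2
FOC: (2*3 + 5.0)*z = 8 + 5.0*(0.0294 + 0.1403)
z^{k+1} = 0.8044
Step 3: u-update.
u^{k+1} = 0.1403 + 0.0294 - 0.8044 = -0.6347
Step 4: Primal residual = |0.0294 - 0.8044| = 0.775


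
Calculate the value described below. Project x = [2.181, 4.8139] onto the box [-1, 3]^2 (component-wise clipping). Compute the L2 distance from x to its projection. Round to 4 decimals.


Project each component onto [-1, 3].
clip(2.181) = 2.181, clip(4.8139) = 3.0
Projection = [2.181, 3.0]
Squared diffs: [0.0, 3.2902]
Distance = sqrt(3.2902) = 1.8139


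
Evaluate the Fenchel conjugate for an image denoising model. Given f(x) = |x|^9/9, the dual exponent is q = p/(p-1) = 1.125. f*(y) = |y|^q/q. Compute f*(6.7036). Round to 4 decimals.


The conjugate exponent q satisfies 1/p + 1/q = 1.
p = 9, so q = 9/(9 - 1) = 1.125
|y|^q = 6.7036^1.125 = 8.5035
f*(6.7036) = 8.5035 / 1.125 = 7.5586


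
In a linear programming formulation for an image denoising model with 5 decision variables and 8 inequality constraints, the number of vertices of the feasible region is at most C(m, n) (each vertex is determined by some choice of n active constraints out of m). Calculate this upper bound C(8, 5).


Each vertex corresponds to some choice of n active constraints out of m, so the number of vertices is at most C(m, n) = m! / (n!(m-n)!).
m = 8, n = 5
Numerator: 8 * 7 * 6 * 5 * 4
Denominator: 5! = 120
C(8, 5) = 56


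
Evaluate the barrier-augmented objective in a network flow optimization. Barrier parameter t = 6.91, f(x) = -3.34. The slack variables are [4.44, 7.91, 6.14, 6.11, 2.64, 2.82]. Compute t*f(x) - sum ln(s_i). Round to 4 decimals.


Step 1: Compute log-barrier.
ln values: [1.4907, 2.0681, 1.8148, 1.8099, 0.9708, 1.0367]
phi = -(1.4907 + 2.0681 + 1.8148 + 1.8099 + 0.9708 + 1.0367) = -9.191
Step 2: Compute augmented objective.
t*f(x) = 6.91*-3.34 = -23.0794
Total = -23.0794 - 9.191 = -32.2704


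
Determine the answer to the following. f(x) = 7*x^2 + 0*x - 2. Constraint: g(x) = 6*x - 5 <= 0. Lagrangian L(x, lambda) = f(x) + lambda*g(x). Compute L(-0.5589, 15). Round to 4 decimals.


Step 1: Evaluate f(x).
f(-0.5589) = 7*(-0.5589)^2 + 0*(-0.5589) - 2 = 0.1866
Step 2: Evaluate g(x).
g(-0.5589) = 6*-0.5589 - 5 = -8.3534
Step 3: Compute Lagrangian.
L = 0.1866 + 15*-8.3534 = -125.1144


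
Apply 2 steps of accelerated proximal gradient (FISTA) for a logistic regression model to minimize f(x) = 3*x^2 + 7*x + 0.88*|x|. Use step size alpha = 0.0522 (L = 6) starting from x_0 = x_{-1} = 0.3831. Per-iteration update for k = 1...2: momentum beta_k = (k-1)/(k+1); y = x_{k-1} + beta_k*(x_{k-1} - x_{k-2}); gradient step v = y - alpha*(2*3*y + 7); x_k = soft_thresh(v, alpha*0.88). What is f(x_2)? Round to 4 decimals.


FISTA on f(x) = 3*x^2 + 7*x + 0.88*|x|
L = 6, alpha = 0.0522
Iteration 1: beta = 0.0, y = 0.3831 + 0.0*(0.3831 - 0.3831) = 0.3831
  grad(y) = 9.2986, v = y - alpha*grad = -0.1023
  prox(v) = soft_thresh(-0.1023, 0.0459) = -0.0564
Iteration 2: beta = 0.3333, y = -0.0564 + 0.3333*(-0.0564 - 0.3831) = -0.2028
  grad(y) = 5.783, v = y - alpha*grad = -0.5047
  prox(v) = soft_thresh(-0.5047, 0.0459) = -0.4588
f(x_2) = 3*(-0.4588)^2 + 7*(-0.4588) + 0.88*|-0.4588| = -2.1763


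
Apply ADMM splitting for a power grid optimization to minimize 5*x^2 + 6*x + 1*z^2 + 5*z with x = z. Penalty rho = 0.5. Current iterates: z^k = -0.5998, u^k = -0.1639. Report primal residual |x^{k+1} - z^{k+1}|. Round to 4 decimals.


ADMM iteration with rho = 0.5, z^k = -0.5998, u^k = -0.1639
Step 1: x-update.
Minimize 5*x^2 + 6*x + (0.5/2)*(x + 0.5998 - 0.1639)^2
FOC: (2*5 + 0.5)*x = -6 + 0.5*(-0.5998 + 0.1639)
x^{k+1} = -0.5922
Step 2: z-update.
Minimize 1*z^2 + 5*z + (0.5/2)*(-0.5922 - z - 0.1639)^2
FOC: (2*1 + 0.5)*z = -5 + 0.5*(-0.5922 - 0.1639)
z^{k+1} = -2.1512
Step 3: u-update.
u^{k+1} = -0.1639 - 0.5922 + 2.1512 = 1.3951
Step 4: Primal residual = |-0.5922 + 2.1512| = 1.559


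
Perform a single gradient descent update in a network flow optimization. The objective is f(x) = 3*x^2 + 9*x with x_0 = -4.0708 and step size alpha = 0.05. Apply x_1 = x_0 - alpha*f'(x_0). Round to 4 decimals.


We compute the gradient at x_0 and apply the update.
f'(x) = 6*x + 9
f'(-4.0708) = 6*-4.0708 + 9 = -15.4248
x_1 = -4.0708 - 0.05*-15.4248 = -3.2996


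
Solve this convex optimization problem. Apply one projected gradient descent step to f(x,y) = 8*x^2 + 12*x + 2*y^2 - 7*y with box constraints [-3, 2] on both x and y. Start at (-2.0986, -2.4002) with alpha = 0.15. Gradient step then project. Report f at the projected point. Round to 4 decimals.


Step 1: Compute gradient at (-2.0986, -2.4002).
grad_x = 2*8*-2.0986 + 12 = -21.5776
grad_y = 2*2*-2.4002 - 7 = -16.6008
Step 2: Gradient step.
x_raw = -2.0986 - 0.15*-21.5776 = 1.138
y_raw = -2.4002 - 0.15*-16.6008 = 0.0899
Step 3: Project onto [-3, 2].
x_proj = clip(1.138) = 1.138
y_proj = clip(0.0899) = 0.0899
Step 4: Evaluate f.
f(1.138, 0.0899) = 23.4043


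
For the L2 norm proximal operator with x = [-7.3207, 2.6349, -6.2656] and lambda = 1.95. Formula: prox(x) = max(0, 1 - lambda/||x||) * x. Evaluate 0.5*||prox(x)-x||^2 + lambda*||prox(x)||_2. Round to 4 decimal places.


Step 1: Compute ||x||.
||x|| = 9.9896
Step 2: Compute scaling factor.
scale = max(0, 1 - 1.95/9.9896) = 0.8048
Step 3: prox(x) = [-5.8917, 2.1206, -5.0425]
||prox(x)|| = 8.0396
Step 4: Proximal objective.
0.5*||prox-x||^2 = 1.9013
lambda*||prox|| = 15.6772
Total = 17.5786


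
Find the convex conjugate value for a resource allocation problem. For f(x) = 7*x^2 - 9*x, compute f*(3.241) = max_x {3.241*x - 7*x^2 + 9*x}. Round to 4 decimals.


f*(y) = sup_x {y*x - a*x^2 - b*x} = sup_x {(y-b)*x - a*x^2}
FOC: (y - b) - 2a*x = 0 => x* = (y - b)/(2a)
x* = (3.241 + 9)/(2*7) = 0.8744
f*(3.241) = (y-b)^2/(4a) = (3.241 + 9)^2/(4*7)
= 149.8421/28 = 5.3515


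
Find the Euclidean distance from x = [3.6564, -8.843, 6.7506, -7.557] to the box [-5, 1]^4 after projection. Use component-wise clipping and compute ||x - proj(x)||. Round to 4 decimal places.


Project each component onto [-5, 1].
clip(3.6564) = 1.0, clip(-8.843) = -5.0, clip(6.7506) = 1.0, clip(-7.557) = -5.0
Projection = [1.0, -5.0, 1.0, -5.0]
Squared diffs: [7.0565, 14.7686, 33.0694, 6.5382]
Distance = sqrt(61.4327) = 7.8379


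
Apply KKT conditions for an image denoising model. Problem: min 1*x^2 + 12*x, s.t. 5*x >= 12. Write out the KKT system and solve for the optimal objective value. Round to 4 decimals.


Step 1: Try lambda = 0 (constraint inactive).
x_unc = -12/(2*1) = -6.0
Check: 5*-6.0 = -30.0 < 12 -- violated!
Step 2: Constraint must be active: 5*x = 12
x* = 12/5 = 2.4
lambda = (2*1*2.4 + 12)/5 = 3.36
Step 3: Compute optimal value.
f(x*) = 1*2.4^2 + 12*2.4 = 34.56


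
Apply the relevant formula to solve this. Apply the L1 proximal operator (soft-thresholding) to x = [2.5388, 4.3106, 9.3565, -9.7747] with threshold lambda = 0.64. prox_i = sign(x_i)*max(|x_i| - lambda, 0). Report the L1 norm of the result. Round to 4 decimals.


Soft-thresholding with lambda = 0.64:
prox(2.5388) = sign(2.5388)*max(|2.5388| - 0.64, 0) = 1.8988
prox(4.3106) = sign(4.3106)*max(|4.3106| - 0.64, 0) = 3.6706
prox(9.3565) = sign(9.3565)*max(|9.3565| - 0.64, 0) = 8.7165
prox(-9.7747) = sign(-9.7747)*max(|-9.7747| - 0.64, 0) = -9.1347
prox(x) = [1.8988, 3.6706, 8.7165, -9.1347]
||prox(x)||_1 = 1.8988 + 3.6706 + 8.7165 + 9.1347 = 23.4206


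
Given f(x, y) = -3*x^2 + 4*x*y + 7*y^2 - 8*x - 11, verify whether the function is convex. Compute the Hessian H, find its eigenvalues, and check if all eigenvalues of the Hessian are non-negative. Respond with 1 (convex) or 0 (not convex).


The Hessian of f(x,y) = -3*x^2 + 4*x*y + 7*y^2 - 8*x - 11 is:
H = [[-6, 4], [4, 14]]
Trace = -6 + 14 = 8
Determinant = -6*14 - (4)^2 = -100
Discriminant = (8)^2 - 4*-100 = 464.0
Eigenvalues: lambda_1 = -6.7703, lambda_2 = 14.7703
The function is not convex.

0


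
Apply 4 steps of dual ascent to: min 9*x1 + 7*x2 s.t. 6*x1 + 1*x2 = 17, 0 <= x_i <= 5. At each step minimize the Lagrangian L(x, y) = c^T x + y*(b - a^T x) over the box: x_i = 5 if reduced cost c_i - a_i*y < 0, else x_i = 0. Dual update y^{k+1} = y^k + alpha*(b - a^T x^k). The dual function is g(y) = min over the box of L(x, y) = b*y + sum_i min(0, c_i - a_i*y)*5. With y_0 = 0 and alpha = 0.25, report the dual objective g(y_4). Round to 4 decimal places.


Dual ascent for LP: min 9*x1 + 7*x2, 6*x1 + 1*x2 = 17, 0 <= x_i <= 5
Step 1: y^k = 0.0, reduced costs: (9.0, 7.0)
  x^k = (0.0, 0.0), subgradient = b - a^T x = 17.0
  y^{k+1} = 0.0 + 0.25*17.0 = 4.25
Step 2: y^k = 4.25, reduced costs: (-16.5, 2.75)
  x^k = (5.0, 0.0), subgradient = b - a^T x = -13.0
  y^{k+1} = 4.25 + 0.25*-13.0 = 1.0
Step 3: y^k = 1.0, reduced costs: (3.0, 6.0)
  x^k = (0.0, 0.0), subgradient = b - a^T x = 17.0
  y^{k+1} = 1.0 + 0.25*17.0 = 5.25
Step 4: y^k = 5.25, reduced costs: (-22.5, 1.75)
  x^k = (5.0, 0.0), subgradient = b - a^T x = -13.0
  y^{k+1} = 5.25 + 0.25*-13.0 = 2.0
Dual objective at y_4 = 2.0: reduced costs (-3.0, 5.0), box minimizer x = (5.0, 0.0)
g(y_4) = b*y + (c1 - a1*y)*x1 + (c2 - a2*y)*x2 = 17*2.0 + (-3.0)*5.0 + 5.0*0.0 = 34.0 - 15.0 + 0.0 = 19.0


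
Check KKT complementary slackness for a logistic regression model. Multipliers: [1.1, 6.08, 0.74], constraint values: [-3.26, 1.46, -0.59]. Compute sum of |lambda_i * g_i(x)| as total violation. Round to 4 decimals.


KKT complementary slackness check:
lambda_1 * g_1 = 1.1 * -3.26 = -3.586
lambda_2 * g_2 = 6.08 * 1.46 = 8.8768
lambda_3 * g_3 = 0.74 * -0.59 = -0.4366
Total violation = 3.586 + 8.8768 + 0.4366 = 12.8994


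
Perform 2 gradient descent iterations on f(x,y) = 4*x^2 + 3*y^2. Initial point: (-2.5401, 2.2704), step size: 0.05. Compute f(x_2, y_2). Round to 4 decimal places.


Gradient descent on f(x,y) = 4*x^2 + 3*y^2.
Starting point: (-2.5401, 2.2704), alpha = 0.05
Step 1: grad_x = 2*4*-2.5401 = -20.3208, grad_y = 2*3*2.2704 = 13.6224
  x_1 = -2.5401 - 0.05*-20.3208 = -1.5241
  y_1 = 2.2704 - 0.05*13.6224 = 1.5893
Step 2: grad_x = 2*4*-1.5241 = -12.1925, grad_y = 2*3*1.5893 = 9.5357
  x_2 = -1.5241 - 0.05*-12.1925 = -0.9144
  y_2 = 1.5893 - 0.05*9.5357 = 1.1125
f(-0.9144, 1.1125) = 4*(-0.9144)^2 + 3*1.1125^2 = 7.0577


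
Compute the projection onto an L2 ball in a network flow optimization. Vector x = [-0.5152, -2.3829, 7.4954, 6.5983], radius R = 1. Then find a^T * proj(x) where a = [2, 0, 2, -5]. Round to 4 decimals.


Step 1: Compute ||x|| (intermediates to 6 decimals).
||x|| = sqrt((-0.5152)^2 + (-2.3829)^2 + 7.4954^2 + 6.5983^2) = 10.279213
Step 2: Project.
Since ||x|| > R, scale = R/||x|| = 1/10.279213 = 0.097284, proj(x) = scale * x
proj(x) = [-0.050121, -0.231818, 0.729182, 0.641909]
Step 3: Dot product.
a^T * proj(x) = 2*(-0.050121) + 0*(-0.231818) + 2*0.729182 - 5*0.641909 = -1.8514
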